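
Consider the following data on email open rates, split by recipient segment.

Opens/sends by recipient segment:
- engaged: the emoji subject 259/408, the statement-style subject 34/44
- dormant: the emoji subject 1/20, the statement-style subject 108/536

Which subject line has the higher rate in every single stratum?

Engaged: the emoji subject 259/408 = 63.5%, the statement-style subject 34/44 = 77.3% → the statement-style subject
Dormant: the emoji subject 1/20 = 5.0%, the statement-style subject 108/536 = 20.1% → the statement-style subject
The statement-style subject has the higher rate in both groups.

the statement-style subject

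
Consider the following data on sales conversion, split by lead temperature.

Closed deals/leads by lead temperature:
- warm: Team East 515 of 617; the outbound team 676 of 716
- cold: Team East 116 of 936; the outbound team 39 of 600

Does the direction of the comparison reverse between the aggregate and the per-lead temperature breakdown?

No

Warm: Team East 515/617 = 83.5%, the outbound team 676/716 = 94.4% → the outbound team
Cold: Team East 116/936 = 12.4%, the outbound team 39/600 = 6.5% → Team East
Overall: Team East 631/1553 = 40.6%, the outbound team 715/1316 = 54.3% → the outbound team
Neither sweeps: Team East wins 1 of 2 groups, the outbound team wins 1. The outbound team wins overall but not every group — no Simpson reversal.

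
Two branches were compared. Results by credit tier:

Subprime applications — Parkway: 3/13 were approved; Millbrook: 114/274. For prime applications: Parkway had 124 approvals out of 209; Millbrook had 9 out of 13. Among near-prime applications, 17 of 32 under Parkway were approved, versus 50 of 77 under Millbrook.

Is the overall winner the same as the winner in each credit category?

Subprime: Parkway 3/13 = 23.1%, Millbrook 114/274 = 41.6% → Millbrook
Prime: Parkway 124/209 = 59.3%, Millbrook 9/13 = 69.2% → Millbrook
Near-prime: Parkway 17/32 = 53.1%, Millbrook 50/77 = 64.9% → Millbrook
Overall: Parkway 144/254 = 56.7%, Millbrook 173/364 = 47.5% → Parkway
Millbrook wins each credit group but Parkway wins overall — the comparison reverses. Millbrook's applications skew toward subprime, which has a lower base rate.

No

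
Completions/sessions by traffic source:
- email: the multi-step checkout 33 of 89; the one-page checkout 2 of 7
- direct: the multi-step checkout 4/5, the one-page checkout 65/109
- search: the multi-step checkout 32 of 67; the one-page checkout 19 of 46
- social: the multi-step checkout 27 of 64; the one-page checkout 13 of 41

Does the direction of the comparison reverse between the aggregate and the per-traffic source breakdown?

Yes

Email: the multi-step checkout 33/89 = 37.1%, the one-page checkout 2/7 = 28.6% → the multi-step checkout
Direct: the multi-step checkout 4/5 = 80.0%, the one-page checkout 65/109 = 59.6% → the multi-step checkout
Search: the multi-step checkout 32/67 = 47.8%, the one-page checkout 19/46 = 41.3% → the multi-step checkout
Social: the multi-step checkout 27/64 = 42.2%, the one-page checkout 13/41 = 31.7% → the multi-step checkout
Overall: the multi-step checkout 96/225 = 42.7%, the one-page checkout 99/203 = 48.8% → the one-page checkout
The multi-step checkout wins each traffic group but the one-page checkout wins overall — the comparison reverses. The multi-step checkout's sessions skew toward email, which has a lower base rate.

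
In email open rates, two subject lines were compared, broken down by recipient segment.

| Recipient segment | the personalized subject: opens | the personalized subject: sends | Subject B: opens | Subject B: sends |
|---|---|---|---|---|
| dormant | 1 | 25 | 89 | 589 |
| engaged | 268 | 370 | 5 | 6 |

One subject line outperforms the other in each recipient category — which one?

Subject B

Dormant: the personalized subject 1/25 = 4.0%, Subject B 89/589 = 15.1% → Subject B
Engaged: the personalized subject 268/370 = 72.4%, Subject B 5/6 = 83.3% → Subject B
Subject B has the higher rate in both groups.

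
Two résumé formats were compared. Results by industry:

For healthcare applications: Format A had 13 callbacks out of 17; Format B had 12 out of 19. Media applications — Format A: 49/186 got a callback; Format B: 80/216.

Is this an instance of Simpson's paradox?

Healthcare: Format A 13/17 = 76.5%, Format B 12/19 = 63.2% → Format A
Media: Format A 49/186 = 26.3%, Format B 80/216 = 37.0% → Format B
Overall: Format A 62/203 = 30.5%, Format B 92/235 = 39.1% → Format B
Neither sweeps: Format A wins 1 of 2 groups, Format B wins 1. Format B wins overall but not every group — no Simpson reversal.

No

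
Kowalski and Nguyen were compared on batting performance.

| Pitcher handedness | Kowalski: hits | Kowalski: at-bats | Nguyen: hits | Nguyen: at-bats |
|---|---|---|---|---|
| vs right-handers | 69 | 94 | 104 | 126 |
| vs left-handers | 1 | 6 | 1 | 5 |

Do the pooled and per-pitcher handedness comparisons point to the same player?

Vs right-handers: Kowalski 69/94 = 73.4%, Nguyen 104/126 = 82.5% → Nguyen
Vs left-handers: Kowalski 1/6 = 16.7%, Nguyen 1/5 = 20.0% → Nguyen
Overall: Kowalski 70/100 = 70.0%, Nguyen 105/131 = 80.2% → Nguyen
Nguyen wins overall and in every pitcher group — no reversal.

Yes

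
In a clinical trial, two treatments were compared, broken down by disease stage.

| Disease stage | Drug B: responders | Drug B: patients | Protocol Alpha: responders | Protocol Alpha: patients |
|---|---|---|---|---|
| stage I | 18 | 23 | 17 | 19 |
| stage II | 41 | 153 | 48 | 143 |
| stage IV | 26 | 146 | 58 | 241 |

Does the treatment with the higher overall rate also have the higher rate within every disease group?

Stage I: Drug B 18/23 = 78.3%, Protocol Alpha 17/19 = 89.5% → Protocol Alpha
Stage II: Drug B 41/153 = 26.8%, Protocol Alpha 48/143 = 33.6% → Protocol Alpha
Stage IV: Drug B 26/146 = 17.8%, Protocol Alpha 58/241 = 24.1% → Protocol Alpha
Overall: Drug B 85/322 = 26.4%, Protocol Alpha 123/403 = 30.5% → Protocol Alpha
Protocol Alpha wins overall and in every disease group — no reversal.

Yes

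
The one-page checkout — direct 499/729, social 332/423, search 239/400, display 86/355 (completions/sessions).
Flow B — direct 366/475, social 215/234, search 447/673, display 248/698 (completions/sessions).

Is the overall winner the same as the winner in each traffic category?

Yes

Direct: the one-page checkout 499/729 = 68.4%, Flow B 366/475 = 77.1% → Flow B
Social: the one-page checkout 332/423 = 78.5%, Flow B 215/234 = 91.9% → Flow B
Search: the one-page checkout 239/400 = 59.8%, Flow B 447/673 = 66.4% → Flow B
Display: the one-page checkout 86/355 = 24.2%, Flow B 248/698 = 35.5% → Flow B
Overall: the one-page checkout 1156/1907 = 60.6%, Flow B 1276/2080 = 61.3% → Flow B
Flow B wins overall and in every traffic group — no reversal.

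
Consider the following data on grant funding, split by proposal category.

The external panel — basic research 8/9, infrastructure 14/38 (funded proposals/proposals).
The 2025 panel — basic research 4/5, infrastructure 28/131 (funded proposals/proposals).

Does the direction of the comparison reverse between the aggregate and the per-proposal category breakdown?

No

Basic research: the external panel 8/9 = 88.9%, the 2025 panel 4/5 = 80.0% → the external panel
Infrastructure: the external panel 14/38 = 36.8%, the 2025 panel 28/131 = 21.4% → the external panel
Overall: the external panel 22/47 = 46.8%, the 2025 panel 32/136 = 23.5% → the external panel
The external panel wins overall and in every proposal group — no reversal.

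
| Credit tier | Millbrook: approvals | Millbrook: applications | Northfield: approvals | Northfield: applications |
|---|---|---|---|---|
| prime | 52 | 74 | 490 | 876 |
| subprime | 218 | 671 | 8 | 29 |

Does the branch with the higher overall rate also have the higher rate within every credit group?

Prime: Millbrook 52/74 = 70.3%, Northfield 490/876 = 55.9% → Millbrook
Subprime: Millbrook 218/671 = 32.5%, Northfield 8/29 = 27.6% → Millbrook
Overall: Millbrook 270/745 = 36.2%, Northfield 498/905 = 55.0% → Northfield
Millbrook wins each credit group but Northfield wins overall — the comparison reverses. Millbrook's applications skew toward subprime, which has a lower base rate.

No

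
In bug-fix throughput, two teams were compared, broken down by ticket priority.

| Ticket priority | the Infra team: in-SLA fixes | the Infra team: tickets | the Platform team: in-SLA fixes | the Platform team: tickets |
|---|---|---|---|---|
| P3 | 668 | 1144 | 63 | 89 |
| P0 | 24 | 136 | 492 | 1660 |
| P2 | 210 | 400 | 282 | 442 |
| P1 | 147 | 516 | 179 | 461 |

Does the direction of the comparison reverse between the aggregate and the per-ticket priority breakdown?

P3: the Infra team 668/1144 = 58.4%, the Platform team 63/89 = 70.8% → the Platform team
P0: the Infra team 24/136 = 17.6%, the Platform team 492/1660 = 29.6% → the Platform team
P2: the Infra team 210/400 = 52.5%, the Platform team 282/442 = 63.8% → the Platform team
P1: the Infra team 147/516 = 28.5%, the Platform team 179/461 = 38.8% → the Platform team
Overall: the Infra team 1049/2196 = 47.8%, the Platform team 1016/2652 = 38.3% → the Infra team
The Platform team wins each ticket group but the Infra team wins overall — the comparison reverses. The Platform team's tickets skew toward P0, which has a lower base rate.

Yes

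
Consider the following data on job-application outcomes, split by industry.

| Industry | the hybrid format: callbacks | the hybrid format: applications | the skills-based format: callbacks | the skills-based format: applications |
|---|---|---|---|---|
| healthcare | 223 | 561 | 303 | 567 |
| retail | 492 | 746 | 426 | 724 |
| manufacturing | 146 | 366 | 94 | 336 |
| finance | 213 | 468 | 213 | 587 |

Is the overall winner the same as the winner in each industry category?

No

Healthcare: the hybrid format 223/561 = 39.8%, the skills-based format 303/567 = 53.4% → the skills-based format
Retail: the hybrid format 492/746 = 66.0%, the skills-based format 426/724 = 58.8% → the hybrid format
Manufacturing: the hybrid format 146/366 = 39.9%, the skills-based format 94/336 = 28.0% → the hybrid format
Finance: the hybrid format 213/468 = 45.5%, the skills-based format 213/587 = 36.3% → the hybrid format
Overall: the hybrid format 1074/2141 = 50.2%, the skills-based format 1036/2214 = 46.8% → the hybrid format
Neither sweeps: the hybrid format wins 3 of 4 groups, the skills-based format wins 1. The hybrid format wins overall but not every group — no Simpson reversal.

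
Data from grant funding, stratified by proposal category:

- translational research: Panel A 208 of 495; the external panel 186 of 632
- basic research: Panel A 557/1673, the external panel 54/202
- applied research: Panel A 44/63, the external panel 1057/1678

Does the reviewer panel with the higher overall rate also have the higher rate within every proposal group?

Translational research: Panel A 208/495 = 42.0%, the external panel 186/632 = 29.4% → Panel A
Basic research: Panel A 557/1673 = 33.3%, the external panel 54/202 = 26.7% → Panel A
Applied research: Panel A 44/63 = 69.8%, the external panel 1057/1678 = 63.0% → Panel A
Overall: Panel A 809/2231 = 36.3%, the external panel 1297/2512 = 51.6% → the external panel
Panel A wins each proposal group but the external panel wins overall — the comparison reverses. Panel A's proposals skew toward basic research, which has a lower base rate.

No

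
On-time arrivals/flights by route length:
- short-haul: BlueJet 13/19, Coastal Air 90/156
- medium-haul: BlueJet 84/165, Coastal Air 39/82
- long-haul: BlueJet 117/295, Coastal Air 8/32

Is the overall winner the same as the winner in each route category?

No

Short-haul: BlueJet 13/19 = 68.4%, Coastal Air 90/156 = 57.7% → BlueJet
Medium-haul: BlueJet 84/165 = 50.9%, Coastal Air 39/82 = 47.6% → BlueJet
Long-haul: BlueJet 117/295 = 39.7%, Coastal Air 8/32 = 25.0% → BlueJet
Overall: BlueJet 214/479 = 44.7%, Coastal Air 137/270 = 50.7% → Coastal Air
BlueJet wins each route group but Coastal Air wins overall — the comparison reverses. BlueJet's flights skew toward long-haul, which has a lower base rate.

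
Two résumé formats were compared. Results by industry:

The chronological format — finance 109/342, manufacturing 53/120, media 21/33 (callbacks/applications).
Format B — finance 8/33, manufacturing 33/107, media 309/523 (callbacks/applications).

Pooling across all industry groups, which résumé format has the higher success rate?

Format B

Finance: the chronological format 109/342 = 31.9%, Format B 8/33 = 24.2% → the chronological format
Manufacturing: the chronological format 53/120 = 44.2%, Format B 33/107 = 30.8% → the chronological format
Media: the chronological format 21/33 = 63.6%, Format B 309/523 = 59.1% → the chronological format
Overall: the chronological format 183/495 = 37.0%, Format B 350/663 = 52.8% → Format B
(The chronological format wins every industry group but Format B wins overall — the chronological format's applications skew toward the low-rate finance group.)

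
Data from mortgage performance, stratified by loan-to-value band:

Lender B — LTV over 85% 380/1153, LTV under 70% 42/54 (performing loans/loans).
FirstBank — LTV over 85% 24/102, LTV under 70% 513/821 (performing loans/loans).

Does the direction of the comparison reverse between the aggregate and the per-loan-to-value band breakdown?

Yes

LTV over 85%: Lender B 380/1153 = 33.0%, FirstBank 24/102 = 23.5% → Lender B
LTV under 70%: Lender B 42/54 = 77.8%, FirstBank 513/821 = 62.5% → Lender B
Overall: Lender B 422/1207 = 35.0%, FirstBank 537/923 = 58.2% → FirstBank
Lender B wins each loan-to-value group but FirstBank wins overall — the comparison reverses. Lender B's loans skew toward LTV over 85%, which has a lower base rate.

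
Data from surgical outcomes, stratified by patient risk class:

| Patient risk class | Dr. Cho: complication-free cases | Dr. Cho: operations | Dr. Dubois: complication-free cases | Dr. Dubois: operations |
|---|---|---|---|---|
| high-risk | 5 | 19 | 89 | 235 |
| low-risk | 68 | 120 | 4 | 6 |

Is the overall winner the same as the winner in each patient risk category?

No

High-risk: Dr. Cho 5/19 = 26.3%, Dr. Dubois 89/235 = 37.9% → Dr. Dubois
Low-risk: Dr. Cho 68/120 = 56.7%, Dr. Dubois 4/6 = 66.7% → Dr. Dubois
Overall: Dr. Cho 73/139 = 52.5%, Dr. Dubois 93/241 = 38.6% → Dr. Cho
Dr. Dubois wins each patient risk group but Dr. Cho wins overall — the comparison reverses. Dr. Dubois's operations skew toward high-risk, which has a lower base rate.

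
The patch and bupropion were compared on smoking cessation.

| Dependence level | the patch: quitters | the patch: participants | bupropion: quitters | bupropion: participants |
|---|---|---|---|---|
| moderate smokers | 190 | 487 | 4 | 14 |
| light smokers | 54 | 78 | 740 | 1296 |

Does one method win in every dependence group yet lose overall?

Moderate smokers: the patch 190/487 = 39.0%, bupropion 4/14 = 28.6% → the patch
Light smokers: the patch 54/78 = 69.2%, bupropion 740/1296 = 57.1% → the patch
Overall: the patch 244/565 = 43.2%, bupropion 744/1310 = 56.8% → bupropion
The patch wins each dependence group but bupropion wins overall — the comparison reverses. The patch's participants skew toward moderate smokers, which has a lower base rate.

Yes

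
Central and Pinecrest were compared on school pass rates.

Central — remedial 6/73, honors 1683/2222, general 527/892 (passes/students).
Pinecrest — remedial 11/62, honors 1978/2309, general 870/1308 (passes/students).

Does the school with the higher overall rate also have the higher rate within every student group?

Yes

Remedial: Central 6/73 = 8.2%, Pinecrest 11/62 = 17.7% → Pinecrest
Honors: Central 1683/2222 = 75.7%, Pinecrest 1978/2309 = 85.7% → Pinecrest
General: Central 527/892 = 59.1%, Pinecrest 870/1308 = 66.5% → Pinecrest
Overall: Central 2216/3187 = 69.5%, Pinecrest 2859/3679 = 77.7% → Pinecrest
Pinecrest wins overall and in every student group — no reversal.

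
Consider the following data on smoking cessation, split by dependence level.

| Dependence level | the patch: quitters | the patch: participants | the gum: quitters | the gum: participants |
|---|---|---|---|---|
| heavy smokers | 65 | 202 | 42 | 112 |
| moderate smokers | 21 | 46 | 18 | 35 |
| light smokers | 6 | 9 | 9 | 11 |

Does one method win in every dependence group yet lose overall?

Heavy smokers: the patch 65/202 = 32.2%, the gum 42/112 = 37.5% → the gum
Moderate smokers: the patch 21/46 = 45.7%, the gum 18/35 = 51.4% → the gum
Light smokers: the patch 6/9 = 66.7%, the gum 9/11 = 81.8% → the gum
Overall: the patch 92/257 = 35.8%, the gum 69/158 = 43.7% → the gum
The gum wins overall and in every dependence group — no reversal.

No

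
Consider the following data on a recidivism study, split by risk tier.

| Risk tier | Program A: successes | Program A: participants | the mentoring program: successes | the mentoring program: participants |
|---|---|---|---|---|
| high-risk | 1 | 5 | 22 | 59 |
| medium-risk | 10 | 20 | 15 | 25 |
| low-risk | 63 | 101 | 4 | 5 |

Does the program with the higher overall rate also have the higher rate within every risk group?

No

High-risk: Program A 1/5 = 20.0%, the mentoring program 22/59 = 37.3% → the mentoring program
Medium-risk: Program A 10/20 = 50.0%, the mentoring program 15/25 = 60.0% → the mentoring program
Low-risk: Program A 63/101 = 62.4%, the mentoring program 4/5 = 80.0% → the mentoring program
Overall: Program A 74/126 = 58.7%, the mentoring program 41/89 = 46.1% → Program A
The mentoring program wins each risk group but Program A wins overall — the comparison reverses. The mentoring program's participants skew toward high-risk, which has a lower base rate.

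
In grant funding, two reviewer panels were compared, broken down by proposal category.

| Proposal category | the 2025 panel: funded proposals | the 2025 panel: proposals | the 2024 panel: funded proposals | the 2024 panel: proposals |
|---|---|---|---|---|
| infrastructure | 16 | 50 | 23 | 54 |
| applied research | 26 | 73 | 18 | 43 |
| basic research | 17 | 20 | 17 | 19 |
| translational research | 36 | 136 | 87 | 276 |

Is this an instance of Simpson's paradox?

No

Infrastructure: the 2025 panel 16/50 = 32.0%, the 2024 panel 23/54 = 42.6% → the 2024 panel
Applied research: the 2025 panel 26/73 = 35.6%, the 2024 panel 18/43 = 41.9% → the 2024 panel
Basic research: the 2025 panel 17/20 = 85.0%, the 2024 panel 17/19 = 89.5% → the 2024 panel
Translational research: the 2025 panel 36/136 = 26.5%, the 2024 panel 87/276 = 31.5% → the 2024 panel
Overall: the 2025 panel 95/279 = 34.1%, the 2024 panel 145/392 = 37.0% → the 2024 panel
The 2024 panel wins overall and in every proposal group — no reversal.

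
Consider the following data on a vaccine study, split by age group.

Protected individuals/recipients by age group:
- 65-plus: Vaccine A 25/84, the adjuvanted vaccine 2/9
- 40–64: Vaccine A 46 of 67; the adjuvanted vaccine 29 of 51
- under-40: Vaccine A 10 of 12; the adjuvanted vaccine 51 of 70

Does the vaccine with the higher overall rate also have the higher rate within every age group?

No

65-plus: Vaccine A 25/84 = 29.8%, the adjuvanted vaccine 2/9 = 22.2% → Vaccine A
40–64: Vaccine A 46/67 = 68.7%, the adjuvanted vaccine 29/51 = 56.9% → Vaccine A
Under-40: Vaccine A 10/12 = 83.3%, the adjuvanted vaccine 51/70 = 72.9% → Vaccine A
Overall: Vaccine A 81/163 = 49.7%, the adjuvanted vaccine 82/130 = 63.1% → the adjuvanted vaccine
Vaccine A wins each age group but the adjuvanted vaccine wins overall — the comparison reverses. Vaccine A's recipients skew toward 65-plus, which has a lower base rate.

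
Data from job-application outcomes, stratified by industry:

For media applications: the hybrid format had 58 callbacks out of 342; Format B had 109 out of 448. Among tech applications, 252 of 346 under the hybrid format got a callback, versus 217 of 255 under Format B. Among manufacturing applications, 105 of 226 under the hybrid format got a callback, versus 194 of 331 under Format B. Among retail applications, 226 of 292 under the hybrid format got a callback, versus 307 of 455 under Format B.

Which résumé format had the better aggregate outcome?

Media: the hybrid format 58/342 = 17.0%, Format B 109/448 = 24.3% → Format B
Tech: the hybrid format 252/346 = 72.8%, Format B 217/255 = 85.1% → Format B
Manufacturing: the hybrid format 105/226 = 46.5%, Format B 194/331 = 58.6% → Format B
Retail: the hybrid format 226/292 = 77.4%, Format B 307/455 = 67.5% → the hybrid format
Overall: the hybrid format 641/1206 = 53.2%, Format B 827/1489 = 55.5% → Format B
(Neither sweeps every industry group, but Format B has the higher pooled rate.)

Format B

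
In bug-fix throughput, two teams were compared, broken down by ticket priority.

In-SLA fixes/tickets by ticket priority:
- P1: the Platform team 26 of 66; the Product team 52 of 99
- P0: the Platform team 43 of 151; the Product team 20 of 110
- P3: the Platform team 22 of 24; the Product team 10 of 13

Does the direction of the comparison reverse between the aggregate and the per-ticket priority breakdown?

No

P1: the Platform team 26/66 = 39.4%, the Product team 52/99 = 52.5% → the Product team
P0: the Platform team 43/151 = 28.5%, the Product team 20/110 = 18.2% → the Platform team
P3: the Platform team 22/24 = 91.7%, the Product team 10/13 = 76.9% → the Platform team
Overall: the Platform team 91/241 = 37.8%, the Product team 82/222 = 36.9% → the Platform team
Neither sweeps: the Platform team wins 2 of 3 groups, the Product team wins 1. The Platform team wins overall but not every group — no Simpson reversal.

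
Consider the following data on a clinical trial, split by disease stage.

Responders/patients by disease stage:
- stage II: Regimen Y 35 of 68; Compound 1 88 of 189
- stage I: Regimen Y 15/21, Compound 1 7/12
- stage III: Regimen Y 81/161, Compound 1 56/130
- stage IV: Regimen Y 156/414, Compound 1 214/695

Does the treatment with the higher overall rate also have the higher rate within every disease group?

Yes

Stage II: Regimen Y 35/68 = 51.5%, Compound 1 88/189 = 46.6% → Regimen Y
Stage I: Regimen Y 15/21 = 71.4%, Compound 1 7/12 = 58.3% → Regimen Y
Stage III: Regimen Y 81/161 = 50.3%, Compound 1 56/130 = 43.1% → Regimen Y
Stage IV: Regimen Y 156/414 = 37.7%, Compound 1 214/695 = 30.8% → Regimen Y
Overall: Regimen Y 287/664 = 43.2%, Compound 1 365/1026 = 35.6% → Regimen Y
Regimen Y wins overall and in every disease group — no reversal.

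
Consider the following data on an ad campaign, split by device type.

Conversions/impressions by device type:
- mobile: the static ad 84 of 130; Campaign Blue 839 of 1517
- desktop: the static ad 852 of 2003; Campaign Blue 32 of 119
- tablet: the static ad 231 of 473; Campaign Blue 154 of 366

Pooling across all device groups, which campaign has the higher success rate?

Mobile: the static ad 84/130 = 64.6%, Campaign Blue 839/1517 = 55.3% → the static ad
Desktop: the static ad 852/2003 = 42.5%, Campaign Blue 32/119 = 26.9% → the static ad
Tablet: the static ad 231/473 = 48.8%, Campaign Blue 154/366 = 42.1% → the static ad
Overall: the static ad 1167/2606 = 44.8%, Campaign Blue 1025/2002 = 51.2% → Campaign Blue
(The static ad wins every device group but Campaign Blue wins overall — the static ad's impressions skew toward the low-rate desktop group.)

Campaign Blue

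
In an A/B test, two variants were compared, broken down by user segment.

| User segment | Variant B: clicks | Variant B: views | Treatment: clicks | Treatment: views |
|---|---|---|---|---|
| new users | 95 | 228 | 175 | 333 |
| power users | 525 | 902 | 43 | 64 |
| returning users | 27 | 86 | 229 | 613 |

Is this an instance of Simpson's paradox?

New users: Variant B 95/228 = 41.7%, Treatment 175/333 = 52.6% → Treatment
Power users: Variant B 525/902 = 58.2%, Treatment 43/64 = 67.2% → Treatment
Returning users: Variant B 27/86 = 31.4%, Treatment 229/613 = 37.4% → Treatment
Overall: Variant B 647/1216 = 53.2%, Treatment 447/1010 = 44.3% → Variant B
Treatment wins each user group but Variant B wins overall — the comparison reverses. Treatment's views skew toward returning users, which has a lower base rate.

Yes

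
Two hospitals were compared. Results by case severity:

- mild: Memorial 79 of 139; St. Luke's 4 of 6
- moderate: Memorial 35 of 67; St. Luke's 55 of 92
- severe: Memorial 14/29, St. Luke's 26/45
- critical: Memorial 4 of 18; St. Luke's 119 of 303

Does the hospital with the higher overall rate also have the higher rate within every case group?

No

Mild: Memorial 79/139 = 56.8%, St. Luke's 4/6 = 66.7% → St. Luke's
Moderate: Memorial 35/67 = 52.2%, St. Luke's 55/92 = 59.8% → St. Luke's
Severe: Memorial 14/29 = 48.3%, St. Luke's 26/45 = 57.8% → St. Luke's
Critical: Memorial 4/18 = 22.2%, St. Luke's 119/303 = 39.3% → St. Luke's
Overall: Memorial 132/253 = 52.2%, St. Luke's 204/446 = 45.7% → Memorial
St. Luke's wins each case group but Memorial wins overall — the comparison reverses. St. Luke's's patients skew toward critical, which has a lower base rate.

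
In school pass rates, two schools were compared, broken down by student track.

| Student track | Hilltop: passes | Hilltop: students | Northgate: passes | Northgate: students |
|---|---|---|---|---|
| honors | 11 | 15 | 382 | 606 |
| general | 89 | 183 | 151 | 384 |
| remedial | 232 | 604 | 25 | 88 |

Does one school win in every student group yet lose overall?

Yes

Honors: Hilltop 11/15 = 73.3%, Northgate 382/606 = 63.0% → Hilltop
General: Hilltop 89/183 = 48.6%, Northgate 151/384 = 39.3% → Hilltop
Remedial: Hilltop 232/604 = 38.4%, Northgate 25/88 = 28.4% → Hilltop
Overall: Hilltop 332/802 = 41.4%, Northgate 558/1078 = 51.8% → Northgate
Hilltop wins each student group but Northgate wins overall — the comparison reverses. Hilltop's students skew toward remedial, which has a lower base rate.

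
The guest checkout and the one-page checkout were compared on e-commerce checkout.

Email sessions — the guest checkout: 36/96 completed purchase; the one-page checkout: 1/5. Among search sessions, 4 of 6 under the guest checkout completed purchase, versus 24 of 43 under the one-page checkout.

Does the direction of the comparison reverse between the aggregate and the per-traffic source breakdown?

Email: the guest checkout 36/96 = 37.5%, the one-page checkout 1/5 = 20.0% → the guest checkout
Search: the guest checkout 4/6 = 66.7%, the one-page checkout 24/43 = 55.8% → the guest checkout
Overall: the guest checkout 40/102 = 39.2%, the one-page checkout 25/48 = 52.1% → the one-page checkout
The guest checkout wins each traffic group but the one-page checkout wins overall — the comparison reverses. The guest checkout's sessions skew toward email, which has a lower base rate.

Yes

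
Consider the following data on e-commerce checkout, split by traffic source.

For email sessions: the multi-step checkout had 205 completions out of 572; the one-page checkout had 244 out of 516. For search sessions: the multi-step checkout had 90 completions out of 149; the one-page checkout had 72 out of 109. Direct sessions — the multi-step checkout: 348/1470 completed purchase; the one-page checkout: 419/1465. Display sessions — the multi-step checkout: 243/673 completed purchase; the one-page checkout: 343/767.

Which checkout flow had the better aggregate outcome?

the one-page checkout

Email: the multi-step checkout 205/572 = 35.8%, the one-page checkout 244/516 = 47.3% → the one-page checkout
Search: the multi-step checkout 90/149 = 60.4%, the one-page checkout 72/109 = 66.1% → the one-page checkout
Direct: the multi-step checkout 348/1470 = 23.7%, the one-page checkout 419/1465 = 28.6% → the one-page checkout
Display: the multi-step checkout 243/673 = 36.1%, the one-page checkout 343/767 = 44.7% → the one-page checkout
Overall: the multi-step checkout 886/2864 = 30.9%, the one-page checkout 1078/2857 = 37.7% → the one-page checkout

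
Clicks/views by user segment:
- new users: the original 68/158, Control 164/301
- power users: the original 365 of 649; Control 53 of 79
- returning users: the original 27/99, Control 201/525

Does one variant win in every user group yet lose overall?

New users: the original 68/158 = 43.0%, Control 164/301 = 54.5% → Control
Power users: the original 365/649 = 56.2%, Control 53/79 = 67.1% → Control
Returning users: the original 27/99 = 27.3%, Control 201/525 = 38.3% → Control
Overall: the original 460/906 = 50.8%, Control 418/905 = 46.2% → the original
Control wins each user group but the original wins overall — the comparison reverses. Control's views skew toward returning users, which has a lower base rate.

Yes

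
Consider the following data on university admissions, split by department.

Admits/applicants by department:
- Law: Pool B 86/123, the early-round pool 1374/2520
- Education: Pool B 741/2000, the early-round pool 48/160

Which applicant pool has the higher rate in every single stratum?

Law: Pool B 86/123 = 69.9%, the early-round pool 1374/2520 = 54.5% → Pool B
Education: Pool B 741/2000 = 37.0%, the early-round pool 48/160 = 30.0% → Pool B
Pool B has the higher rate in both groups.

Pool B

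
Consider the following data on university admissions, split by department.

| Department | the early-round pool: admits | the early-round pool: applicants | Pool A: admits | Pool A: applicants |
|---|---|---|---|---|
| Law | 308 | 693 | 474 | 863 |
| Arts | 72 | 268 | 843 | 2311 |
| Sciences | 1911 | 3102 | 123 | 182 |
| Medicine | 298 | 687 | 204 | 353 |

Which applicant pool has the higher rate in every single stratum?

Law: the early-round pool 308/693 = 44.4%, Pool A 474/863 = 54.9% → Pool A
Arts: the early-round pool 72/268 = 26.9%, Pool A 843/2311 = 36.5% → Pool A
Sciences: the early-round pool 1911/3102 = 61.6%, Pool A 123/182 = 67.6% → Pool A
Medicine: the early-round pool 298/687 = 43.4%, Pool A 204/353 = 57.8% → Pool A
Pool A has the higher rate in all 4 groups.

Pool A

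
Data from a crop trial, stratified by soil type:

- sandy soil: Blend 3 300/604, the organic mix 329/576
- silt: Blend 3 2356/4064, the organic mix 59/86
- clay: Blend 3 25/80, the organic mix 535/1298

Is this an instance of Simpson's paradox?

Sandy soil: Blend 3 300/604 = 49.7%, the organic mix 329/576 = 57.1% → the organic mix
Silt: Blend 3 2356/4064 = 58.0%, the organic mix 59/86 = 68.6% → the organic mix
Clay: Blend 3 25/80 = 31.2%, the organic mix 535/1298 = 41.2% → the organic mix
Overall: Blend 3 2681/4748 = 56.5%, the organic mix 923/1960 = 47.1% → Blend 3
The organic mix wins each soil group but Blend 3 wins overall — the comparison reverses. The organic mix's plots skew toward clay, which has a lower base rate.

Yes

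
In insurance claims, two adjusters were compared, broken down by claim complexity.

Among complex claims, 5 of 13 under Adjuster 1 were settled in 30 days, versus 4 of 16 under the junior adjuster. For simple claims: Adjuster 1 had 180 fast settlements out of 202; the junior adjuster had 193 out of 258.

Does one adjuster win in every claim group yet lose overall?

No

Complex: Adjuster 1 5/13 = 38.5%, the junior adjuster 4/16 = 25.0% → Adjuster 1
Simple: Adjuster 1 180/202 = 89.1%, the junior adjuster 193/258 = 74.8% → Adjuster 1
Overall: Adjuster 1 185/215 = 86.0%, the junior adjuster 197/274 = 71.9% → Adjuster 1
Adjuster 1 wins overall and in every claim group — no reversal.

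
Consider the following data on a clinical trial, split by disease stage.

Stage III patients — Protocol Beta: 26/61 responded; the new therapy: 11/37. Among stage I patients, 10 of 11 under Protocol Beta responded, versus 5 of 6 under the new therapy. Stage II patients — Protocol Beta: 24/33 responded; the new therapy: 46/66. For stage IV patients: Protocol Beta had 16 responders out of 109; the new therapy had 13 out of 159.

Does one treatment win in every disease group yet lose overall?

Stage III: Protocol Beta 26/61 = 42.6%, the new therapy 11/37 = 29.7% → Protocol Beta
Stage I: Protocol Beta 10/11 = 90.9%, the new therapy 5/6 = 83.3% → Protocol Beta
Stage II: Protocol Beta 24/33 = 72.7%, the new therapy 46/66 = 69.7% → Protocol Beta
Stage IV: Protocol Beta 16/109 = 14.7%, the new therapy 13/159 = 8.2% → Protocol Beta
Overall: Protocol Beta 76/214 = 35.5%, the new therapy 75/268 = 28.0% → Protocol Beta
Protocol Beta wins overall and in every disease group — no reversal.

No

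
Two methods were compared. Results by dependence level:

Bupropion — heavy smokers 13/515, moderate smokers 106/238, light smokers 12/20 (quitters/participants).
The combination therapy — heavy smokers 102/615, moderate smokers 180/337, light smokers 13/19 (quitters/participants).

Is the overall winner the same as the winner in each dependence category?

Heavy smokers: bupropion 13/515 = 2.5%, the combination therapy 102/615 = 16.6% → the combination therapy
Moderate smokers: bupropion 106/238 = 44.5%, the combination therapy 180/337 = 53.4% → the combination therapy
Light smokers: bupropion 12/20 = 60.0%, the combination therapy 13/19 = 68.4% → the combination therapy
Overall: bupropion 131/773 = 16.9%, the combination therapy 295/971 = 30.4% → the combination therapy
The combination therapy wins overall and in every dependence group — no reversal.

Yes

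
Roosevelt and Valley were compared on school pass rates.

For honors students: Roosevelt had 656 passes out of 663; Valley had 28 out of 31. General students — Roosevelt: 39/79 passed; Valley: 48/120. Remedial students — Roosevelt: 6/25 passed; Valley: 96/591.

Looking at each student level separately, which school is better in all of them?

Roosevelt

Honors: Roosevelt 656/663 = 98.9%, Valley 28/31 = 90.3% → Roosevelt
General: Roosevelt 39/79 = 49.4%, Valley 48/120 = 40.0% → Roosevelt
Remedial: Roosevelt 6/25 = 24.0%, Valley 96/591 = 16.2% → Roosevelt
Roosevelt has the higher rate in all 3 groups.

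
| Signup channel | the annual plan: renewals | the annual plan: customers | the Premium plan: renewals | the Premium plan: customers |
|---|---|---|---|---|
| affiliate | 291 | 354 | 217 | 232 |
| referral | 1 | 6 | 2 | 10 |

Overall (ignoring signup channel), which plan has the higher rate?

the Premium plan

Affiliate: the annual plan 291/354 = 82.2%, the Premium plan 217/232 = 93.5% → the Premium plan
Referral: the annual plan 1/6 = 16.7%, the Premium plan 2/10 = 20.0% → the Premium plan
Overall: the annual plan 292/360 = 81.1%, the Premium plan 219/242 = 90.5% → the Premium plan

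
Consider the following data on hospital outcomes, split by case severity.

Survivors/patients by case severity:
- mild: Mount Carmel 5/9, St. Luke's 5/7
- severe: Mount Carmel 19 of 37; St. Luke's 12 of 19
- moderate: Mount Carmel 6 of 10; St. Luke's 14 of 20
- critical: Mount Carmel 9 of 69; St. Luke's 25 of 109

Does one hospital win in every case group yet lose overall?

No

Mild: Mount Carmel 5/9 = 55.6%, St. Luke's 5/7 = 71.4% → St. Luke's
Severe: Mount Carmel 19/37 = 51.4%, St. Luke's 12/19 = 63.2% → St. Luke's
Moderate: Mount Carmel 6/10 = 60.0%, St. Luke's 14/20 = 70.0% → St. Luke's
Critical: Mount Carmel 9/69 = 13.0%, St. Luke's 25/109 = 22.9% → St. Luke's
Overall: Mount Carmel 39/125 = 31.2%, St. Luke's 56/155 = 36.1% → St. Luke's
St. Luke's wins overall and in every case group — no reversal.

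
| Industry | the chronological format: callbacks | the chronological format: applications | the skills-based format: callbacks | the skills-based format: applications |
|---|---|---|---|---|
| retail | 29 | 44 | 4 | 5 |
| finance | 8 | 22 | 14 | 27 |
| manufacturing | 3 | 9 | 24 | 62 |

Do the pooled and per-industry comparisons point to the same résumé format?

Retail: the chronological format 29/44 = 65.9%, the skills-based format 4/5 = 80.0% → the skills-based format
Finance: the chronological format 8/22 = 36.4%, the skills-based format 14/27 = 51.9% → the skills-based format
Manufacturing: the chronological format 3/9 = 33.3%, the skills-based format 24/62 = 38.7% → the skills-based format
Overall: the chronological format 40/75 = 53.3%, the skills-based format 42/94 = 44.7% → the chronological format
The skills-based format wins each industry group but the chronological format wins overall — the comparison reverses. The skills-based format's applications skew toward manufacturing, which has a lower base rate.

No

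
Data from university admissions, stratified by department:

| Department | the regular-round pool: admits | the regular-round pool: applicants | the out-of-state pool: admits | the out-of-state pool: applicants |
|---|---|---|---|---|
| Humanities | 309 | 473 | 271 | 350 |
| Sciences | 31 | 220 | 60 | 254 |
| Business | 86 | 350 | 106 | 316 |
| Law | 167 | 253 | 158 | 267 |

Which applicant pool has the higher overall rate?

the out-of-state pool

Humanities: the regular-round pool 309/473 = 65.3%, the out-of-state pool 271/350 = 77.4% → the out-of-state pool
Sciences: the regular-round pool 31/220 = 14.1%, the out-of-state pool 60/254 = 23.6% → the out-of-state pool
Business: the regular-round pool 86/350 = 24.6%, the out-of-state pool 106/316 = 33.5% → the out-of-state pool
Law: the regular-round pool 167/253 = 66.0%, the out-of-state pool 158/267 = 59.2% → the regular-round pool
Overall: the regular-round pool 593/1296 = 45.8%, the out-of-state pool 595/1187 = 50.1% → the out-of-state pool
(Neither sweeps every department group, but the out-of-state pool has the higher pooled rate.)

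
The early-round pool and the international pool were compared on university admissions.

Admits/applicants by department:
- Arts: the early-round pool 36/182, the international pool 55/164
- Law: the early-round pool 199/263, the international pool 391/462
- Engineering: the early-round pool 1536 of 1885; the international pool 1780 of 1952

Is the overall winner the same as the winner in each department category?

Yes

Arts: the early-round pool 36/182 = 19.8%, the international pool 55/164 = 33.5% → the international pool
Law: the early-round pool 199/263 = 75.7%, the international pool 391/462 = 84.6% → the international pool
Engineering: the early-round pool 1536/1885 = 81.5%, the international pool 1780/1952 = 91.2% → the international pool
Overall: the early-round pool 1771/2330 = 76.0%, the international pool 2226/2578 = 86.3% → the international pool
The international pool wins overall and in every department group — no reversal.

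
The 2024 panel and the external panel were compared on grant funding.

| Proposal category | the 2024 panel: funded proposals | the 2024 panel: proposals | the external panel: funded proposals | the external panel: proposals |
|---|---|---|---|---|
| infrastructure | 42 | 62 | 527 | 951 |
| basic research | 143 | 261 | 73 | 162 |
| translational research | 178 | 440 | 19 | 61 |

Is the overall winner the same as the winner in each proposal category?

No

Infrastructure: the 2024 panel 42/62 = 67.7%, the external panel 527/951 = 55.4% → the 2024 panel
Basic research: the 2024 panel 143/261 = 54.8%, the external panel 73/162 = 45.1% → the 2024 panel
Translational research: the 2024 panel 178/440 = 40.5%, the external panel 19/61 = 31.1% → the 2024 panel
Overall: the 2024 panel 363/763 = 47.6%, the external panel 619/1174 = 52.7% → the external panel
The 2024 panel wins each proposal group but the external panel wins overall — the comparison reverses. The 2024 panel's proposals skew toward translational research, which has a lower base rate.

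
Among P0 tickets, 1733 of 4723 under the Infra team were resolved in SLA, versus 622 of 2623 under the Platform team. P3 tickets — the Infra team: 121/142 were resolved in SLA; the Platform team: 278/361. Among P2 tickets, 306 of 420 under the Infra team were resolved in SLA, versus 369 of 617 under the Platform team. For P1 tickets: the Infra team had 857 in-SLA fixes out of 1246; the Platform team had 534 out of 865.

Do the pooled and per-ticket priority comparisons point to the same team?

Yes

P0: the Infra team 1733/4723 = 36.7%, the Platform team 622/2623 = 23.7% → the Infra team
P3: the Infra team 121/142 = 85.2%, the Platform team 278/361 = 77.0% → the Infra team
P2: the Infra team 306/420 = 72.9%, the Platform team 369/617 = 59.8% → the Infra team
P1: the Infra team 857/1246 = 68.8%, the Platform team 534/865 = 61.7% → the Infra team
Overall: the Infra team 3017/6531 = 46.2%, the Platform team 1803/4466 = 40.4% → the Infra team
The Infra team wins overall and in every ticket group — no reversal.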